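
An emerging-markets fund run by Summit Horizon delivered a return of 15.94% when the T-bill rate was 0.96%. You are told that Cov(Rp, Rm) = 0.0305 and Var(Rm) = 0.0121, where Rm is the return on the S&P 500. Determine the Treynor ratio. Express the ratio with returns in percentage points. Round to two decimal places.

β = Cov / Var = 0.0305 / 0.0121 = 2.5207
Treynor = (Rp − Rf) / β = (15.94% − 0.96%) / 2.5207 = 14.98 / 2.5207 = 5.9428

5.94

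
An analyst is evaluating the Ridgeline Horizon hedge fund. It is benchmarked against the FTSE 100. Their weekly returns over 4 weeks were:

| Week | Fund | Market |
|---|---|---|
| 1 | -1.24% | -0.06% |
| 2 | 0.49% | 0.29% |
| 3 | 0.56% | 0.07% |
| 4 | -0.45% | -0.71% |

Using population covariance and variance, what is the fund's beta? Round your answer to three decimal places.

r̄p = -0.1600%,  r̄m = -0.1025%
Cov = Σ(rp − r̄p)(rm − r̄m) / 4 = 0.1274
Var(rm) = Σ(rm − r̄m)² / 4 = 0.1387
β = Cov / Var = 0.1274 / 0.1387 = 0.9185

0.919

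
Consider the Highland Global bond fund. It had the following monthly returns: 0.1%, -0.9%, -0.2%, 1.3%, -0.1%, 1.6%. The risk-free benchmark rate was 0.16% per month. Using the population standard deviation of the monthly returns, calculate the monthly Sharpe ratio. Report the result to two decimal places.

r̄ = (0.1 − 0.9 − 0.2 + 1.3 − 0.1 + 1.6) / 6 = 0.3000%
Population std dev = √[4.5800 / 6] = 0.8737%
Sharpe = (r̄ − rf) / σ = (0.3000 − 0.16) / 0.8737 = 0.1400 / 0.8737 = 0.1602

0.16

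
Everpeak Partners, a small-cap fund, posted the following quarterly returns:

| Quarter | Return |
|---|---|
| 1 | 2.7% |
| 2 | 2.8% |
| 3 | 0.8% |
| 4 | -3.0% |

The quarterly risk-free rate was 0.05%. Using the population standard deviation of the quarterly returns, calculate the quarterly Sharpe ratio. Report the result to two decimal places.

0.33

μ = (2.7 + 2.8 + 0.8 − 3) / 4 = 0.8250%
Population σ = √[Σ(r − μ)² / 4] = √[22.0475 / 4] = √5.5119 = 2.3477%
Sharpe = (μ − rf) / σ = (0.8250 − 0.05) / 2.3477 = 0.7750 / 2.3477 = 0.3301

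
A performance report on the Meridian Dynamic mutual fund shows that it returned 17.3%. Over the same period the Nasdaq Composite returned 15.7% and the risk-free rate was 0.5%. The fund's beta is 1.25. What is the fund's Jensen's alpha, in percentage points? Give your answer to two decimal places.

-2.20

CAPM expected return = Rf + β(Rm − Rf) = 0.5% + 1.25 × (15.7% − 0.5%) = 0.5 + 1.25 × 15.20 = 19.5000%
Jensen's α = Rp − E[R] = 17.3% − 19.5000% = -2.2000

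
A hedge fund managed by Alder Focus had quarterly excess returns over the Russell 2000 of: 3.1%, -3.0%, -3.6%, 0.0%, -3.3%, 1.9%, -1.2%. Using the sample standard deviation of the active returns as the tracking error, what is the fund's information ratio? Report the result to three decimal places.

r̄ = (3.1 − 3 − 3.6 + 0 − 3.3 + 1.9 − 1.2) / 7 = -0.8714%
Sample σ = √[Σ(r − r̄)² / 6] = √[42.1943 / 6] = √7.0324 = 2.6519%
IR = r̄ / tracking error = -0.8714 / 2.6519 = -0.3286

-0.329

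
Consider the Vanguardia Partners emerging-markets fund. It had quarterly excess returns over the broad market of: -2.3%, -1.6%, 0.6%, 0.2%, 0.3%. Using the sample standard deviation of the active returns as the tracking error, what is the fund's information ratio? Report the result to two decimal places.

r̄ = (-2.3 − 1.6 + 0.6 + 0.2 + 0.3) / 5 = -0.5600%
Σ(r − r̄)² = 6.7720; sample σ = √(6.7720/4) = 1.3012%
IR = r̄ / tracking error = -0.5600 / 1.3012 = -0.4304

-0.43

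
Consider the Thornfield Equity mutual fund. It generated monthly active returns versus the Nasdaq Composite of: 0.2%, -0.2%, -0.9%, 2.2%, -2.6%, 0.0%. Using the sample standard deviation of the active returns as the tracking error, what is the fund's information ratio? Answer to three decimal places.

Mean return r̄ = -1.30 / 6 = -0.2167%
Sample std dev = √[12.2083 / 5] = 1.5626%
IR = r̄ / tracking error = -0.2167 / 1.5626 = -0.1387

-0.139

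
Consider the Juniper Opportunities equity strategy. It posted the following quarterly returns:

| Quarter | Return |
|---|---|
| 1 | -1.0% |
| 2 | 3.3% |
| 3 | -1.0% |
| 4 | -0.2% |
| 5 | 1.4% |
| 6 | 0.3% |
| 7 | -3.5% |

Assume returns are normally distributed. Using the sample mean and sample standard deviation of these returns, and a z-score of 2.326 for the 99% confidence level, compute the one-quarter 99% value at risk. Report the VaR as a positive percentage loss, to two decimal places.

5.05

r̄ = (-1 + 3.3 − 1 − 0.2 + 1.4 + 0.3 − 3.5) / 7 = -0.70 / 7 = -0.1000%
Σ(r − r̄)² = (-1 − (-0.1000))² + (3.3 − (-0.1000))² + (-1 − (-0.1000))² + … = 27.1600
σ = √[27.1600 / 6] = 2.1276%
VaR = −(r̄ − z·σ) = −(-0.1000 − 2.326 × 2.1276) = −(-5.0488) = 5.0488%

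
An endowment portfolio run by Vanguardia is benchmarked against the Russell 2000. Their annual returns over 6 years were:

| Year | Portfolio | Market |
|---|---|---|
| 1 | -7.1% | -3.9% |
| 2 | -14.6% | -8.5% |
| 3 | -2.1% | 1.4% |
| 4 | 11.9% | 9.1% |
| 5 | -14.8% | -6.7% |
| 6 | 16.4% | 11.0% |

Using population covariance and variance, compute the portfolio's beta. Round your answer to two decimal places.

1.60

r̄p = -1.7167%,  r̄m = 0.4000%
Cov = Σ(rp − r̄p)(rm − r̄m) / 6 = 90.1367
Var(rm) = Σ(rm − r̄m)² / 6 = 56.1933
β = Cov / Var = 90.1367 / 56.1933 = 1.6040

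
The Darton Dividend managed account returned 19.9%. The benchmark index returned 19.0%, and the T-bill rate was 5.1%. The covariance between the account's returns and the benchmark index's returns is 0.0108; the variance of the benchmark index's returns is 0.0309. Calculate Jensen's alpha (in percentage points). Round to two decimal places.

β = Cov / Var = 0.0108 / 0.0309 = 0.3495
E[R] = Rf + β(Rm − Rf) = 5.1% + 0.3495 × (19.0% − 5.1%) = 9.9581%
α = Rp − E[R] = 19.9% − 9.9581% = 9.9419

9.94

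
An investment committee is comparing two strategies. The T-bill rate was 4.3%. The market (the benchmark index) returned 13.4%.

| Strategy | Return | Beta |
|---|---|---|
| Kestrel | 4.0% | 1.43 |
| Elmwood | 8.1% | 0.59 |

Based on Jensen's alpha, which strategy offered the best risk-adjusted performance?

Elmwood

Kestrel: α = 4.0% − [4.3% + 1.43 × (13.4% − 4.3%)] = -13.313
Elmwood: α = 8.1% − [4.3% + 0.59 × (13.4% − 4.3%)] = -1.569
Highest: Elmwood (-1.569).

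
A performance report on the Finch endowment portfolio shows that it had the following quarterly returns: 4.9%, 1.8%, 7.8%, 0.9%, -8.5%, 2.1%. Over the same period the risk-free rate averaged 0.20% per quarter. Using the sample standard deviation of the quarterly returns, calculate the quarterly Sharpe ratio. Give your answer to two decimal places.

0.24

μ = (4.9 + 1.8 + 7.8 + 0.9 − 8.5 + 2.1) / 6 = 9.00 / 6 = 1.5000%
Σ(r − μ)² = 152.0600; sample σ = √(152.0600/5) = 5.5147%
Sharpe = (μ − rf) / σ = (1.5000 − 0.2) / 5.5147 = 1.3000 / 5.5147 = 0.2357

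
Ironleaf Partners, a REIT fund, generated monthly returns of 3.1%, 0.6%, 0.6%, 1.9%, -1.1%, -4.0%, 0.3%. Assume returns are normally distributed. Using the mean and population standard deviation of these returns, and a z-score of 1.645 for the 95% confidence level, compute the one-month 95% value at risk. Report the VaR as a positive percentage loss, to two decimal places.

r̄ = (3.1 + 0.6 + 0.6 + 1.9 − 1.1 − 4 + 0.3) / 7 = 1.40 / 7 = 0.2000%
Population std dev = √[30.9600 / 7] = 2.1031%
VaR = −(r̄ − z·σ) = −(0.2000 − 1.645 × 2.1031) = −(-3.2596) = 3.2596%

3.26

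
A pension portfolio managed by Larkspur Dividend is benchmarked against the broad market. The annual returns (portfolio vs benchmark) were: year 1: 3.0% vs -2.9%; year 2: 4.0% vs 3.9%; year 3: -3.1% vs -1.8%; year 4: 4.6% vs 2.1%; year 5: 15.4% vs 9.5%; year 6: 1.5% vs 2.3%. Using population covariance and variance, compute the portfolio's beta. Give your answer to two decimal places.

r̄p = 4.2333%,  r̄m = 2.1833%
Cov = Σ(rp − r̄p)(rm − r̄m) / 6 = 19.4056
Var(rm) = Σ(rm − r̄m)² / 6 = 16.3681
β = Cov / Var = 19.4056 / 16.3681 = 1.1856

1.19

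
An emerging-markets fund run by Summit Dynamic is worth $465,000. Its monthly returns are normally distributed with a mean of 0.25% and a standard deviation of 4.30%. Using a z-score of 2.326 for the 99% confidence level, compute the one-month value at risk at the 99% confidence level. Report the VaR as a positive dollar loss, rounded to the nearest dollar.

Return at the 99% tail: μ − z·σ = 0.25% − 2.326 × 4.30% = 0.25 − 10.0018 = -9.7518%
VaR = −(-9.7518%) × $465,000 = 9.7518% × $465,000 = $45,346

$45,346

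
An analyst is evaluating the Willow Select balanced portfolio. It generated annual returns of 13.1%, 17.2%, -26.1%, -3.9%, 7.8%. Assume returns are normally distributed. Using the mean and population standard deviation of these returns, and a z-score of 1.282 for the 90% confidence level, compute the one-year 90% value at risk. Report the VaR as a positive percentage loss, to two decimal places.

μ = (13.1 + 17.2 − 26.1 − 3.9 + 7.8) / 5 = 8.10 / 5 = 1.6200%
Population std dev = √[1211.5880 / 5] = 15.5666%
VaR = −(μ − z·σ) = −(1.6200 − 1.282 × 15.5666) = −(-18.3364) = 18.3364%

18.34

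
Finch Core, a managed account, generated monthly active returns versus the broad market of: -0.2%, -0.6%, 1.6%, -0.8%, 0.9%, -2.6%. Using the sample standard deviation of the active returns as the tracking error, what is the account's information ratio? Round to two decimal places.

Mean return r̄ = -1.70 / 6 = -0.2833%
Σ(r − r̄)² = (-0.2 − (-0.2833))² + (-0.6 − (-0.2833))² + … = 10.6883
σ = √[10.6883 / 5] = 1.4621%
IR = r̄ / tracking error = -0.2833 / 1.4621 = -0.1938

-0.19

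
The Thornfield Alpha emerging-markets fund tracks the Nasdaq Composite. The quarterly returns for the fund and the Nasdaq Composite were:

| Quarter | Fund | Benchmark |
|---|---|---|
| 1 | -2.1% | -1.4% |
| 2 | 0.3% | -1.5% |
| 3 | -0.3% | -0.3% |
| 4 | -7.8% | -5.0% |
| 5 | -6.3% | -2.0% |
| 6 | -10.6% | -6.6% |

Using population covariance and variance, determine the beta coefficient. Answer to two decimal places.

r̄p = -4.4667%,  r̄m = -2.8000%
Cov = Σ(rp − r̄p)(rm − r̄m) / 6 = 8.1833
Var(rm) = Σ(rm − r̄m)² / 6 = 4.9700
β = Cov / Var = 8.1833 / 4.9700 = 1.6465

1.65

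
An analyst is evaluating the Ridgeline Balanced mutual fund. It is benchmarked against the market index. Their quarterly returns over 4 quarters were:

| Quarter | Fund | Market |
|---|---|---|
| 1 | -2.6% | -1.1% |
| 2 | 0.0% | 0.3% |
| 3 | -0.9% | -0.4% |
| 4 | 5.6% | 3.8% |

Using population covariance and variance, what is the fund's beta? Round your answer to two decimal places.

r̄p = 0.5250%,  r̄m = 0.6500%
Cov = Σ(rp − r̄p)(rm − r̄m) / 4 = 5.7838
Var(rm) = Σ(rm − r̄m)² / 4 = 3.5525
β = Cov / Var = 5.7838 / 3.5525 = 1.6281

1.63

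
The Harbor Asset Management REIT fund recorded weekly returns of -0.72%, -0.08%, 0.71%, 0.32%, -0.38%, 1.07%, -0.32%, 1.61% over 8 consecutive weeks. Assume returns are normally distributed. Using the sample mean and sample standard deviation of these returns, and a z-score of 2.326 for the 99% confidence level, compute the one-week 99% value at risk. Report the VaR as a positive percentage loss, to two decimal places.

r̄ = (-0.72 − 0.08 + 0.71 + 0.32 − 0.38 + 1.07 − 0.32 + 1.61) / 8 = 2.210 / 8 = 0.2763%
Sample σ = √[Σ(r − r̄)² / 7] = √[4.5046 / 7] = √0.6435 = 0.8022%
VaR = −(r̄ − z·σ) = −(0.2763 − 2.326 × 0.8022) = −(-1.5896) = 1.5896%

1.59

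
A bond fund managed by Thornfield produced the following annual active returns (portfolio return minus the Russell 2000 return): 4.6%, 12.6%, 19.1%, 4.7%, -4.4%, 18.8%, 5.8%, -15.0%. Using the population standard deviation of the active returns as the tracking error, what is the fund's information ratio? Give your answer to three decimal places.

0.535

μ = (4.6 + 12.6 + 19.1 + 4.7 − 4.4 + 18.8 + 5.8 − 15) / 8 = 46.20 / 8 = 5.7750%
Population std dev = √[931.4550 / 8] = 10.7904%
IR = μ / tracking error = 5.7750 / 10.7904 = 0.5352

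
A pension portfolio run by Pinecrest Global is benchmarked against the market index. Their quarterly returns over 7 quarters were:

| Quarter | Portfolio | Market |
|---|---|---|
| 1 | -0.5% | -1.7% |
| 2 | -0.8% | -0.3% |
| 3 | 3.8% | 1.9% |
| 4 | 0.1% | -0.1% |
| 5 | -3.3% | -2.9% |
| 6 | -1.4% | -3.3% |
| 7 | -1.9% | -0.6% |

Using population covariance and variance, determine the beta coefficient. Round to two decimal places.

r̄p = -0.5714%,  r̄m = -1.0000%
Cov = Σ(rp − r̄p)(rm − r̄m) / 7 = 2.8043
Var(rm) = Σ(rm − r̄m)² / 7 = 2.7514
β = Cov / Var = 2.8043 / 2.7514 = 1.0192

1.02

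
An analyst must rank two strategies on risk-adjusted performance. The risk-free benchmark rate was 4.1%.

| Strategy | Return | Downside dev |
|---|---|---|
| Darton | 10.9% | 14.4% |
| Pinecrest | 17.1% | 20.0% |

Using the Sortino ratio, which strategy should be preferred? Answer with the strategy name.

Darton: Sortino ratio = (10.9% − 4.1%) / 14.4% = 0.472
Pinecrest: Sortino ratio = (17.1% − 4.1%) / 20.0% = 0.650
Highest: Pinecrest (0.650).

Pinecrest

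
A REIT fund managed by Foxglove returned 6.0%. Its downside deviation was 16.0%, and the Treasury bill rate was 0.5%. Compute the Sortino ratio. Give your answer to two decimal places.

Sortino = (Rp − Rf) / σd = (6.0% − 0.5%) / 16.0% = 5.50% / 16.0% = 0.3438

0.34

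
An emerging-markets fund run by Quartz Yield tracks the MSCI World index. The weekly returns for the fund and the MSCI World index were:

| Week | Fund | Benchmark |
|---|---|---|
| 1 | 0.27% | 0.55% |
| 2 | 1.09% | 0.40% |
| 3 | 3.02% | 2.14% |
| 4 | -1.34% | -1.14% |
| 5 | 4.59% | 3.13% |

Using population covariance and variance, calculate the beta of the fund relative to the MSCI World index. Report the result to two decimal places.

1.38

r̄p = 1.5260%,  r̄m = 1.0160%
Cov = Σ(rp − r̄p)(rm − r̄m) / 5 = 3.0379
Var(rm) = Σ(rm − r̄m)² / 5 = 2.1955
β = Cov / Var = 3.0379 / 2.1955 = 1.3837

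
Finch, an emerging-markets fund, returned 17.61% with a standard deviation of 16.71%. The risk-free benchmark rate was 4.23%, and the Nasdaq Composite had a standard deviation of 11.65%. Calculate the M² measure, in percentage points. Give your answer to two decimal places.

Sharpe = (Rp − Rf) / σp = (17.61% − 4.23%) / 16.71% = 0.8007
M² = Rf + Sharpe × σm = 4.23% + 0.8007 × 11.65% = 13.5582%

13.56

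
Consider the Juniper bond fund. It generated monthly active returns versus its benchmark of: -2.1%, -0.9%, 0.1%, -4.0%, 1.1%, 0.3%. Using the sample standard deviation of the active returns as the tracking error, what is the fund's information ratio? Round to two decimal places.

-0.49

Mean return r̄ = -5.50 / 6 = -0.9167%
Σ(r − r̄)² = (-2.1 − (-0.9167))² + (-0.9 − (-0.9167))² + (0.1 − (-0.9167))² + … = 17.4883
σ = √[17.4883 / 5] = 1.8702%
IR = r̄ / tracking error = -0.9167 / 1.8702 = -0.4902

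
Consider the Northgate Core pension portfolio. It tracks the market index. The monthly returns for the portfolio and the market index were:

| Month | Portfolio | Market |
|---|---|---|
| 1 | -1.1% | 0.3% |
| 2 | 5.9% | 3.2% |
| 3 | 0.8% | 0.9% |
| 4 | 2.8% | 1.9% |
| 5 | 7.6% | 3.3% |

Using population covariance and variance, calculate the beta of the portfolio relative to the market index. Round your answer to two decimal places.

r̄p = 3.2000%,  r̄m = 1.9200%
Cov = Σ(rp − r̄p)(rm − r̄m) / 5 = 3.7900
Var(rm) = Σ(rm − r̄m)² / 5 = 1.4416
β = Cov / Var = 3.7900 / 1.4416 = 2.6290

2.63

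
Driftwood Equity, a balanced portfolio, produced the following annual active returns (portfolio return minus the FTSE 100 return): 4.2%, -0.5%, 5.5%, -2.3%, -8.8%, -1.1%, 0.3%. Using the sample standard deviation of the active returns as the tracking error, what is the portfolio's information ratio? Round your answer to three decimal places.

-0.083

r̄ = (4.2 − 0.5 + 5.5 − 2.3 − 8.8 − 1.1 + 0.3) / 7 = -0.3857%
Sample σ = √[Σ(r − r̄)² / 6] = √[131.1286 / 6] = √21.8548 = 4.6749%
IR = r̄ / tracking error = -0.3857 / 4.6749 = -0.0825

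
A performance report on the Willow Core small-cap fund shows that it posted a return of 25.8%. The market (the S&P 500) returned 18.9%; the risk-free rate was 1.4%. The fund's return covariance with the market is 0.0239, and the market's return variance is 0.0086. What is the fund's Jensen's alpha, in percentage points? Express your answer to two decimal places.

β = Cov / Var = 0.0239 / 0.0086 = 2.7791
E[R] = Rf + β(Rm − Rf) = 1.4% + 2.7791 × (18.9% − 1.4%) = 50.0343%
α = Rp − E[R] = 25.8% − 50.0343% = -24.2343

-24.23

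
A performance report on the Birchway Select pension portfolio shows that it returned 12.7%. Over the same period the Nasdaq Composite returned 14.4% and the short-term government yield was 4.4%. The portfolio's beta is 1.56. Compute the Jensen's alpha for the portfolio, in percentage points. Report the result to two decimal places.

-7.30

CAPM expected return = Rf + β(Rm − Rf) = 4.4% + 1.56 × (14.4% − 4.4%) = 4.4 + 1.56 × 10.00 = 20.0000%
Jensen's α = Rp − E[R] = 12.7% − 20.0000% = -7.3000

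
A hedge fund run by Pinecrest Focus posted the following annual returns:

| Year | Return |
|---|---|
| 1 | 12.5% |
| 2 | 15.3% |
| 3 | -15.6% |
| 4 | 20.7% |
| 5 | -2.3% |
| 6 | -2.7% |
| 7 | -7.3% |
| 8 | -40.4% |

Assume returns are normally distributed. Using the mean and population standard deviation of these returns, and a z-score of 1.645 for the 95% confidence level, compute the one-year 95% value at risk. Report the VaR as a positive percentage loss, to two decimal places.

r̄ = (12.5 + 15.3 − 15.6 + 20.7 − 2.3 − 2.7 − 7.3 − 40.4) / 8 = -2.4750%
Population σ = √[Σ(r − r̄)² / 8] = √[2711.2150 / 8] = √338.9019 = 18.4093%
VaR = −(r̄ − z·σ) = −(-2.4750 − 1.645 × 18.4093) = −(-32.7583) = 32.7583%

32.76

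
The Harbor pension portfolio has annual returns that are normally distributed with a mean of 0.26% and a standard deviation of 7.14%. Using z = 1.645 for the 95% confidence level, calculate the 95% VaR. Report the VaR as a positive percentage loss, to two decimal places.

VaR (as % loss) = −(μ − z·σ) = −(0.26% − 1.645 × 7.14%) = −(-11.4853%) = 11.4853%

11.49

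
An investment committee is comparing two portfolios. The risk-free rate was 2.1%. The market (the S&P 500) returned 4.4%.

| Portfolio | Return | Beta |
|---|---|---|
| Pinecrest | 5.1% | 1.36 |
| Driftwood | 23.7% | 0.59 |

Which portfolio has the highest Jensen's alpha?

Pinecrest: α = 5.1% − [2.1% + 1.36 × (4.4% − 2.1%)] = -0.128
Driftwood: α = 23.7% − [2.1% + 0.59 × (4.4% − 2.1%)] = 20.243
Highest: Driftwood (20.243).

Driftwood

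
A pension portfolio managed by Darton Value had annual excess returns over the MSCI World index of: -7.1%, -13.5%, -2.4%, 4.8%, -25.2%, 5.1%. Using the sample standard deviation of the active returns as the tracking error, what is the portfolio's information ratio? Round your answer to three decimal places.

-0.548

r̄ = (-7.1 − 13.5 − 2.4 + 4.8 − 25.2 + 5.1) / 6 = -38.30 / 6 = -6.3833%
Σ(r − r̄)² = (-7.1 − (-6.3833))² + (-13.5 − (-6.3833))² + (-2.4 − (-6.3833))² + … = 678.0283
σ = √[678.0283 / 5] = 11.6450%
IR = r̄ / tracking error = -6.3833 / 11.6450 = -0.5482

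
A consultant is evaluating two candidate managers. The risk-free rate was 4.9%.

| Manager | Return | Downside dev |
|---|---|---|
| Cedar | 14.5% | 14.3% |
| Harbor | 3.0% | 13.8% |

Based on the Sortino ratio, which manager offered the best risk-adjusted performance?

Cedar

Cedar: Sortino ratio = (14.5% − 4.9%) / 14.3% = 0.671
Harbor: Sortino ratio = (3.0% − 4.9%) / 13.8% = -0.138
Highest: Cedar (0.671).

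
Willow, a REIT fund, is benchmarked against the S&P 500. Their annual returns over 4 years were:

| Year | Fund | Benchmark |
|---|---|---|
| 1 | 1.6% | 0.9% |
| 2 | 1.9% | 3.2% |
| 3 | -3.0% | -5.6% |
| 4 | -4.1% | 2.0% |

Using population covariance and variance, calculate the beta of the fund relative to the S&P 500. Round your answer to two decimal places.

0.36

r̄p = -0.9000%,  r̄m = 0.1250%
Cov = Σ(rp − r̄p)(rm − r̄m) / 4 = 4.1425
Var(rm) = Σ(rm − r̄m)² / 4 = 11.5869
β = Cov / Var = 4.1425 / 11.5869 = 0.3575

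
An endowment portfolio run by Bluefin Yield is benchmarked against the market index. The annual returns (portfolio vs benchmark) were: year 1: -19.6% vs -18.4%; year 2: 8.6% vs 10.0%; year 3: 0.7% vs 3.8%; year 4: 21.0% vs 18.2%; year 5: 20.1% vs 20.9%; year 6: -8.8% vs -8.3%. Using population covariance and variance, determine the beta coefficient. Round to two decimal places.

r̄p = 3.6667%,  r̄m = 4.3667%
Cov = Σ(rp − r̄p)(rm − r̄m) / 6 = 204.7606
Var(rm) = Σ(rm − r̄m)² / 6 = 195.9222
β = Cov / Var = 204.7606 / 195.9222 = 1.0451

1.05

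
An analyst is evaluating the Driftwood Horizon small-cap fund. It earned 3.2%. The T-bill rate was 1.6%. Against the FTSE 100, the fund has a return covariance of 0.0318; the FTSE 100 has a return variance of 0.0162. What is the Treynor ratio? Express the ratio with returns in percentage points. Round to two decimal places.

0.82

β = Cov / Var = 0.0318 / 0.0162 = 1.9630
Treynor = (Rp − Rf) / β = (3.2% − 1.6%) / 1.9630 = 1.60 / 1.9630 = 0.8151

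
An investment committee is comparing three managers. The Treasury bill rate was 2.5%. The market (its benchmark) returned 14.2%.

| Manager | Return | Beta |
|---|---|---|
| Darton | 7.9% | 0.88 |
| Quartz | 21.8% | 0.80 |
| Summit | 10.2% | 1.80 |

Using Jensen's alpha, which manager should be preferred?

Darton: α = 7.9% − [2.5% + 0.88 × (14.2% − 2.5%)] = -4.896
Quartz: α = 21.8% − [2.5% + 0.80 × (14.2% − 2.5%)] = 9.940
Summit: α = 10.2% − [2.5% + 1.80 × (14.2% − 2.5%)] = -13.360
Highest: Quartz (9.940).

Quartz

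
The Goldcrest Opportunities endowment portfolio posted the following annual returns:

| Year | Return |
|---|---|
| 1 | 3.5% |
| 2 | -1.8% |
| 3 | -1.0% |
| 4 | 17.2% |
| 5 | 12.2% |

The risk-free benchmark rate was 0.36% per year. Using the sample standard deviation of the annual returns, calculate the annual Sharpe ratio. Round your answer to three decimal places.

r̄ = (3.5 − 1.8 − 1 + 17.2 + 12.2) / 5 = 30.10 / 5 = 6.0200%
Σ(r − r̄)² = 279.9680; sample σ = √(279.9680/4) = 8.3661%
Sharpe = (r̄ − rf) / σ = (6.0200 − 0.36) / 8.3661 = 5.6600 / 8.3661 = 0.6765

0.677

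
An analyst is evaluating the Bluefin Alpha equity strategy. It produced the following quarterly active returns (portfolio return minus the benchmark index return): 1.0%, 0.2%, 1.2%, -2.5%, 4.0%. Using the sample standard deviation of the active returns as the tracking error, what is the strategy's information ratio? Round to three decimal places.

0.335

μ = (1 + 0.2 + 1.2 − 2.5 + 4) / 5 = 0.7800%
Σ(r − μ)² = 21.6880; sample σ = √(21.6880/4) = 2.3285%
IR = μ / tracking error = 0.7800 / 2.3285 = 0.3350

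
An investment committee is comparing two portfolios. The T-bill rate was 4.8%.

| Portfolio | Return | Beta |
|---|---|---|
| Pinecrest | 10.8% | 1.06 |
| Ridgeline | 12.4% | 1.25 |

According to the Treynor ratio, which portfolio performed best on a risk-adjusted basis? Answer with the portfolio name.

Ridgeline

Pinecrest: Treynor = (10.8% − 4.8%) / 1.06 = 5.660
Ridgeline: Treynor = (12.4% − 4.8%) / 1.25 = 6.080
Highest: Ridgeline (6.080).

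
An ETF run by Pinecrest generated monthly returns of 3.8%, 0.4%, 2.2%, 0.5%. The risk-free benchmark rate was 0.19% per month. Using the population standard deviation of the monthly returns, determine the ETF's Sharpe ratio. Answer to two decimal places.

r̄ = (3.8 + 0.4 + 2.2 + 0.5) / 4 = 1.7250%
Population std dev = √[7.7875 / 4] = 1.3953%
Sharpe = (r̄ − rf) / σ = (1.7250 − 0.19) / 1.3953 = 1.5350 / 1.3953 = 1.1001

1.10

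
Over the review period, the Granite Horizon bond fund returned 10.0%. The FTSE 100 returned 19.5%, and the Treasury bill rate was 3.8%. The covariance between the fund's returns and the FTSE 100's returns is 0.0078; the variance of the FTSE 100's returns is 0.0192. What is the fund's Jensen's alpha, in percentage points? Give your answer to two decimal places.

β = Cov / Var = 0.0078 / 0.0192 = 0.4063
E[R] = Rf + β(Rm − Rf) = 3.8% + 0.4063 × (19.5% − 3.8%) = 10.1789%
α = Rp − E[R] = 10.0% − 10.1789% = -0.1789

-0.18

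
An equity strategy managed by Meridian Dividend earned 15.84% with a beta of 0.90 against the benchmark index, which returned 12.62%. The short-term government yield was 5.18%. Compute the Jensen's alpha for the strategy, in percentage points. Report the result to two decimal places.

CAPM expected return = Rf + β(Rm − Rf) = 5.18% + 0.90 × (12.62% − 5.18%) = 5.18 + 0.90 × 7.44 = 11.8760%
Jensen's α = Rp − E[R] = 15.84% − 11.8760% = 3.9640

3.96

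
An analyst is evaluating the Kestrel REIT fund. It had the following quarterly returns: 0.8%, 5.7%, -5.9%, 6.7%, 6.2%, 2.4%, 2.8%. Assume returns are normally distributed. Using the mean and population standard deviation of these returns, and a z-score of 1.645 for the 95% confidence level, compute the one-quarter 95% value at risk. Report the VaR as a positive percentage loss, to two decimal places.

Mean return μ = 18.70 / 7 = 2.6714%
Σ(r − μ)² = (0.8 − 2.6714)² + (5.7 − 2.6714)² + … = 114.9143
population σ = √(114.9143 / 7) = √16.4163 = 4.0517%
VaR = −(μ − z·σ) = −(2.6714 − 1.645 × 4.0517) = −(-3.9936) = 3.9936%

3.99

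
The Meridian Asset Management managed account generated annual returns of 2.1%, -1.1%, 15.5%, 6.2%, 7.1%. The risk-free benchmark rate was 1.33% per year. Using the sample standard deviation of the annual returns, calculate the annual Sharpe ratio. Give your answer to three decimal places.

r̄ = (2.1 − 1.1 + 15.5 + 6.2 + 7.1) / 5 = 5.9600%
Sample σ = √[Σ(r − r̄)² / 4] = √[157.1120 / 4] = √39.2780 = 6.2672%
Sharpe = (r̄ − rf) / σ = (5.9600 − 1.33) / 6.2672 = 4.6300 / 6.2672 = 0.7388

0.739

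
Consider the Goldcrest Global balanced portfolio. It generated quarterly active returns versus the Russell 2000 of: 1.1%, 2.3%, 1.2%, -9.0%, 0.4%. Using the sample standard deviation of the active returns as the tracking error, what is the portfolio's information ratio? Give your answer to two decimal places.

-0.17

r̄ = (1.1 + 2.3 + 1.2 − 9 + 0.4) / 5 = -4.00 / 5 = -0.8000%
Σ(r − r̄)² = (1.1 − (-0.8000))² + (2.3 − (-0.8000))² + (1.2 − (-0.8000))² + … = 85.9000
σ = √[85.9000 / 4] = 4.6341%
IR = r̄ / tracking error = -0.8000 / 4.6341 = -0.1726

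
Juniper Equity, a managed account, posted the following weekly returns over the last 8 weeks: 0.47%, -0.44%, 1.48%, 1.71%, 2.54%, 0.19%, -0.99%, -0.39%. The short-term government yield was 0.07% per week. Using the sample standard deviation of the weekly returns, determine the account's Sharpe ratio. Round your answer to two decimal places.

0.41

μ = (0.47 − 0.44 + 1.48 + 1.71 + 2.54 + 0.19 − 0.99 − 0.39) / 8 = 4.570 / 8 = 0.5713%
Σ(r − μ)² = (0.47 − 0.5713)² + (-0.44 − 0.5713)² + … = 10.5383
sample σ = √(10.5383 / 7) = √1.5055 = 1.2270%
Sharpe = (μ − rf) / σ = (0.5713 − 0.07) / 1.2270 = 0.5013 / 1.2270 = 0.4086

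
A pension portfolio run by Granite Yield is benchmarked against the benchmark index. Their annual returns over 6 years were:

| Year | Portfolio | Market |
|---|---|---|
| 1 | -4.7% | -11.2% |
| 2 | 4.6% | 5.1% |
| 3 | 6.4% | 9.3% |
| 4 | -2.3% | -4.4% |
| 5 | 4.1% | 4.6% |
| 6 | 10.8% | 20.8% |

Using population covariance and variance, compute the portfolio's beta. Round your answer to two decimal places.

0.51

r̄p = 3.1500%,  r̄m = 4.0333%
Cov = Σ(rp − r̄p)(rm − r̄m) / 6 = 52.1683
Var(rm) = Σ(rm − r̄m)² / 6 = 102.2489
β = Cov / Var = 52.1683 / 102.2489 = 0.5102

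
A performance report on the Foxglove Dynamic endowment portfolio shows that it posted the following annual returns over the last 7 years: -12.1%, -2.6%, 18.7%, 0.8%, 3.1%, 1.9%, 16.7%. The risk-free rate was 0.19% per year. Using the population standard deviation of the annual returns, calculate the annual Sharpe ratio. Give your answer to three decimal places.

Mean return r̄ = 26.50 / 7 = 3.7857%
Population σ = √[Σ(r − r̄)² / 7] = √[695.2886 / 7] = √99.3269 = 9.9663%
Sharpe = (r̄ − rf) / σ = (3.7857 − 0.19) / 9.9663 = 3.5957 / 9.9663 = 0.3608

0.361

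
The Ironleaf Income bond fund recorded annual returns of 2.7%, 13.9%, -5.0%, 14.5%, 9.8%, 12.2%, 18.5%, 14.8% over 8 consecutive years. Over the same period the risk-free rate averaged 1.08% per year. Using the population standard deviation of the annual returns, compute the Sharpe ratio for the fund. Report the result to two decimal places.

μ = (2.7 + 13.9 − 5 + 14.5 + 9.8 + 12.2 + 18.5 + 14.8) / 8 = 81.40 / 8 = 10.1750%
Population std dev = √[413.6750 / 8] = 7.1909%
Sharpe = (μ − rf) / σ = (10.1750 − 1.08) / 7.1909 = 9.0950 / 7.1909 = 1.2648

1.26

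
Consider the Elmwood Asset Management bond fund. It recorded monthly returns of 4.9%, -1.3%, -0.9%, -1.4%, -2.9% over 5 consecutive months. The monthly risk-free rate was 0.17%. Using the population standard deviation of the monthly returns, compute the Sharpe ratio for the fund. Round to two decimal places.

r̄ = (4.9 − 1.3 − 0.9 − 1.4 − 2.9) / 5 = -0.3200%
Σ(r − r̄)² = (4.9 − (-0.3200))² + (-1.3 − (-0.3200))² + … = 36.3680
σ = √[36.3680 / 5] = 2.6970%
Sharpe = (r̄ − rf) / σ = (-0.3200 − 0.17) / 2.6970 = -0.4900 / 2.6970 = -0.1817

-0.18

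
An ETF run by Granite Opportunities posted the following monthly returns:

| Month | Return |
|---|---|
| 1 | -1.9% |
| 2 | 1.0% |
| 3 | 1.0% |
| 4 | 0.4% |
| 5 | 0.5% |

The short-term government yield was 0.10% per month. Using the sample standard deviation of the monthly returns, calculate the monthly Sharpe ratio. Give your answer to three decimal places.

0.083

r̄ = (-1.9 + 1 + 1 + 0.4 + 0.5) / 5 = 0.2000%
Σ(r − r̄)² = (-1.9 − 0.2000)² + (1 − 0.2000)² + … = 5.8200
σ = √[5.8200 / 4] = 1.2062%
Sharpe = (r̄ − rf) / σ = (0.2000 − 0.1) / 1.2062 = 0.1000 / 1.2062 = 0.0829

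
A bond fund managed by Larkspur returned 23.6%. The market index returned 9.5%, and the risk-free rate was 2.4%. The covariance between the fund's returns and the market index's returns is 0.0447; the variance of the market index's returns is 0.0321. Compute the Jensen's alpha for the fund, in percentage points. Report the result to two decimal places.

β = Cov / Var = 0.0447 / 0.0321 = 1.3925
E[R] = Rf + β(Rm − Rf) = 2.4% + 1.3925 × (9.5% − 2.4%) = 12.2868%
α = Rp − E[R] = 23.6% − 12.2868% = 11.3132

11.31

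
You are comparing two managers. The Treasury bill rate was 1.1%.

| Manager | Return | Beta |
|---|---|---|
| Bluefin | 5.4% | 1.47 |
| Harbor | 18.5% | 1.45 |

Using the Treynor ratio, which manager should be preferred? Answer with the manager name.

Harbor

Bluefin: Treynor = (5.4% − 1.1%) / 1.47 = 2.925
Harbor: Treynor = (18.5% − 1.1%) / 1.45 = 12.000
Highest: Harbor (12.000).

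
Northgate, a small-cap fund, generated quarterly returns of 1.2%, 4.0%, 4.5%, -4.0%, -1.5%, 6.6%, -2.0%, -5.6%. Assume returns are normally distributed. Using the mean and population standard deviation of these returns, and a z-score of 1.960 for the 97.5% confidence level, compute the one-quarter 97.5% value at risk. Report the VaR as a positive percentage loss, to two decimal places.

Mean return r̄ = 3.20 / 8 = 0.4000%
Σ(r − r̄)² = (1.2 − 0.4000)² + (4 − 0.4000)² + (4.5 − 0.4000)² + … = 133.5800
σ = √[133.5800 / 8] = 4.0863%
VaR = −(r̄ − z·σ) = −(0.4000 − 1.960 × 4.0863) = −(-7.6091) = 7.6091%

7.61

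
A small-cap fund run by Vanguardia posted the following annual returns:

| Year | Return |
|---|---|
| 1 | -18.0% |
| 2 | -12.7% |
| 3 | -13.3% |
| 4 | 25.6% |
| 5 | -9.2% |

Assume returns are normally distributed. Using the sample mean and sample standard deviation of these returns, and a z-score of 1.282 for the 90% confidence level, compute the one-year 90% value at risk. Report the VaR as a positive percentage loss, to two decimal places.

r̄ = (-18 − 12.7 − 13.3 + 25.6 − 9.2) / 5 = -5.5200%
Σ(r − r̄)² = (-18 − (-5.5200))² + (-12.7 − (-5.5200))² + … = 1249.8280
σ = √[1249.8280 / 4] = 17.6765%
VaR = −(r̄ − z·σ) = −(-5.5200 − 1.282 × 17.6765) = −(-28.1813) = 28.1813%

28.18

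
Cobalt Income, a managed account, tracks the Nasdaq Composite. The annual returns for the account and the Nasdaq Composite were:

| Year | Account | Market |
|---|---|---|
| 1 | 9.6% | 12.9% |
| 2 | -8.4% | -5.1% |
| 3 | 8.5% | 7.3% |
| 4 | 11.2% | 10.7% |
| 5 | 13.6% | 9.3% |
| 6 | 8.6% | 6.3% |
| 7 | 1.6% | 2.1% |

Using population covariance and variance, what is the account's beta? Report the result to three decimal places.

r̄p = 6.3857%,  r̄m = 6.2143%
Cov = Σ(rp − r̄p)(rm − r̄m) / 7 = 36.4016
Var(rm) = Σ(rm − r̄m)² / 7 = 31.4955
β = Cov / Var = 36.4016 / 31.4955 = 1.1558

1.156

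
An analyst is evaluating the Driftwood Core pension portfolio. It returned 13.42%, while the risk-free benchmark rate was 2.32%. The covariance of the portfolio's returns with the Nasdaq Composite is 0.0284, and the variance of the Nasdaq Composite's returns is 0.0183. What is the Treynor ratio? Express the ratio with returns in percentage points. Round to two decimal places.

7.15

β = Cov / Var = 0.0284 / 0.0183 = 1.5519
Treynor = (Rp − Rf) / β = (13.42% − 2.32%) / 1.5519 = 11.10 / 1.5519 = 7.1525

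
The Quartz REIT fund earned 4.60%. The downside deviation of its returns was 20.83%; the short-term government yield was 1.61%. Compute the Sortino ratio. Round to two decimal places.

0.14

Sortino = (Rp − Rf) / σd = (4.60% − 1.61%) / 20.83% = 2.99% / 20.83% = 0.1435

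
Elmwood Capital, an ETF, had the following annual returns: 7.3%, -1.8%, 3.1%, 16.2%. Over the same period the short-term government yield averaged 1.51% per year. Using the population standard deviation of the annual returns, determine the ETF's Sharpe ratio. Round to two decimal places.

r̄ = (7.3 − 1.8 + 3.1 + 16.2) / 4 = 24.80 / 4 = 6.2000%
Population std dev = √[174.8200 / 4] = 6.6110%
Sharpe = (r̄ − rf) / σ = (6.2000 − 1.51) / 6.6110 = 4.6900 / 6.6110 = 0.7094

0.71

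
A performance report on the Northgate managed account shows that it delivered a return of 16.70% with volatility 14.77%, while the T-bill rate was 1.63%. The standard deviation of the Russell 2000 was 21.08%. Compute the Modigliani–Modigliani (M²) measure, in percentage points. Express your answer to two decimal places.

Sharpe = (Rp − Rf) / σp = (16.70% − 1.63%) / 14.77% = 1.0203
M² = Rf + Sharpe × σm = 1.63% + 1.0203 × 21.08% = 23.1379%

23.14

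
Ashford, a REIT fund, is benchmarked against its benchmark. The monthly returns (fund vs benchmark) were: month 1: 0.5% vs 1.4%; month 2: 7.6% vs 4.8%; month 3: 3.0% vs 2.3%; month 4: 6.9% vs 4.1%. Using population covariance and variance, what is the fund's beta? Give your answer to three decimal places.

2.115

r̄p = 4.5000%,  r̄m = 3.1500%
Cov = Σ(rp − r̄p)(rm − r̄m) / 4 = 3.9175
Var(rm) = Σ(rm − r̄m)² / 4 = 1.8525
β = Cov / Var = 3.9175 / 1.8525 = 2.1147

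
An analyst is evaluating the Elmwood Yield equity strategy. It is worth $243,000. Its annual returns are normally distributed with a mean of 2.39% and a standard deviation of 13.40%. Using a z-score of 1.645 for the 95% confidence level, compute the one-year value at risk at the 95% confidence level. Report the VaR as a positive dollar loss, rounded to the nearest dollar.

Return at the 95% tail: μ − z·σ = 2.39% − 1.645 × 13.40% = 2.39 − 22.0430 = -19.6530%
VaR = −(-19.6530%) × $243,000 = 19.6530% × $243,000 = $47,757

$47,757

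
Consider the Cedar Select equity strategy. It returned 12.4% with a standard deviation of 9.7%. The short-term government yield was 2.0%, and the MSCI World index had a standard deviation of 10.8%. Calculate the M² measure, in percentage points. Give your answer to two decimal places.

13.58

Sharpe = (Rp − Rf) / σp = (12.4% − 2.0%) / 9.7% = 1.0722
M² = Rf + Sharpe × σm = 2.0% + 1.0722 × 10.8% = 13.5798%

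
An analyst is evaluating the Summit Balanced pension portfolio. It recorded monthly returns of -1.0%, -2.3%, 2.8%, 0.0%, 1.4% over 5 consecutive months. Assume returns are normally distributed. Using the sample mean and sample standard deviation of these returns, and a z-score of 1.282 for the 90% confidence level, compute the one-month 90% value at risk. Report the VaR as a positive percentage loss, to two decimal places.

r̄ = (-1 − 2.3 + 2.8 + 0 + 1.4) / 5 = 0.1800%
Sample σ = √[Σ(r − r̄)² / 4] = √[15.9280 / 4] = √3.9820 = 1.9955%
VaR = −(r̄ − z·σ) = −(0.1800 − 1.282 × 1.9955) = −(-2.3782) = 2.3782%

2.38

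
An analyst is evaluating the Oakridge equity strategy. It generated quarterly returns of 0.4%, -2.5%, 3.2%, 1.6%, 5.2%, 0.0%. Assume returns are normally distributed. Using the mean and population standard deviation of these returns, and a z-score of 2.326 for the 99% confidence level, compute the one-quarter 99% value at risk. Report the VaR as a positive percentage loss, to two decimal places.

4.37

μ = (0.4 − 2.5 + 3.2 + 1.6 + 5.2 + 0) / 6 = 1.3167%
Σ(r − μ)² = (0.4 − 1.3167)² + (-2.5 − 1.3167)² + … = 35.8483
σ = √[35.8483 / 6] = 2.4443%
VaR = −(μ − z·σ) = −(1.3167 − 2.326 × 2.4443) = −(-4.3687) = 4.3687%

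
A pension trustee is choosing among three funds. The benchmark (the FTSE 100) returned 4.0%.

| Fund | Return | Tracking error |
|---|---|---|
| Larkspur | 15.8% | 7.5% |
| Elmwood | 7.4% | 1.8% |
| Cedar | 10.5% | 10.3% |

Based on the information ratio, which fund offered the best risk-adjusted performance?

Larkspur: IR = (15.8% − 4.0%) / 7.5% = 1.573
Elmwood: IR = (7.4% − 4.0%) / 1.8% = 1.889
Cedar: IR = (10.5% − 4.0%) / 10.3% = 0.631
Highest: Elmwood (1.889).

Elmwood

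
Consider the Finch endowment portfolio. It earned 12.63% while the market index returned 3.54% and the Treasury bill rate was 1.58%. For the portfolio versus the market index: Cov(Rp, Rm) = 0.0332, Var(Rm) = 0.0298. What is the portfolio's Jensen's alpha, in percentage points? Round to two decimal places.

8.87

β = Cov / Var = 0.0332 / 0.0298 = 1.1141
E[R] = Rf + β(Rm − Rf) = 1.58% + 1.1141 × (3.54% − 1.58%) = 3.7636%
α = Rp − E[R] = 12.63% − 3.7636% = 8.8664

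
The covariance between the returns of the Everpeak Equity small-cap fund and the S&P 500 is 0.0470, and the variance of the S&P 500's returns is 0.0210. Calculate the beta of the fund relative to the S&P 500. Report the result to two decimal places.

β = Cov(Rp, Rm) / Var(Rm) = 0.0470 / 0.0210 = 2.2381

2.24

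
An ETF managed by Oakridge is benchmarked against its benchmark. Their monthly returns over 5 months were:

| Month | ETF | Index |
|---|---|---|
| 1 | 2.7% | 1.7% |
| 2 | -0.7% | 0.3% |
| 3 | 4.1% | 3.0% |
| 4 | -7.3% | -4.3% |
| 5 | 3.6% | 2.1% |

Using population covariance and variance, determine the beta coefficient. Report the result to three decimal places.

r̄p = 0.4800%,  r̄m = 0.5600%
Cov = Σ(rp − r̄p)(rm − r̄m) / 5 = 10.8572
Var(rm) = Σ(rm − r̄m)² / 5 = 6.6624
β = Cov / Var = 10.8572 / 6.6624 = 1.6296

1.630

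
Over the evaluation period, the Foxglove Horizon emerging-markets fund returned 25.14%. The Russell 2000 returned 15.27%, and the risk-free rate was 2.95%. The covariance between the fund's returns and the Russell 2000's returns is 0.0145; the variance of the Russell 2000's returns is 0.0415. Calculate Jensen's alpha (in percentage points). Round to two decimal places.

17.89

β = Cov / Var = 0.0145 / 0.0415 = 0.3494
E[R] = Rf + β(Rm − Rf) = 2.95% + 0.3494 × (15.27% − 2.95%) = 7.2546%
α = Rp − E[R] = 25.14% − 7.2546% = 17.8854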